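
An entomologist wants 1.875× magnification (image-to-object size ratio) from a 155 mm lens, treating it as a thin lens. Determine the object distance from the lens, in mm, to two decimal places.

With m = dᵢ/dₒ and 1/f = 1/dₒ + 1/dᵢ, substituting dᵢ = m·dₒ gives 1/f = (1 + 1/m)/dₒ, hence dₒ = f·(1 + 1/m).
dₒ = 155 × (1 + 1/1.875) = 155 × 1.53333 ≈ 237.667 mm.

237.67 mm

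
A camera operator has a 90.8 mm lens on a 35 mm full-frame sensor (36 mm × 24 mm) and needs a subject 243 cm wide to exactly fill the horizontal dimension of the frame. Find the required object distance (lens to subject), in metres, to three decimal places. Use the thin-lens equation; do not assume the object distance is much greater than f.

W: 243 cm = 2430 mm.
Magnification m = w/W = dᵢ/dₒ; combined with 1/f = 1/dₒ + 1/dᵢ this gives dₒ = f·(1 + W/w).
dₒ = 90.8 mm × (1 + 2430/36) = 90.8 × 68.5000 ≈ 6219.800 mm = 6.2198 m.

6.220 m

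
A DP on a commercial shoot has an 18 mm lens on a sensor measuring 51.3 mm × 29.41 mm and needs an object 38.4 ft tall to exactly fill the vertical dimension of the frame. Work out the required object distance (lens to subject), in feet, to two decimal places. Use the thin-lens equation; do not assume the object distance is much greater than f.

23.56 ft

W: 38.4 ft × 304.8 mm/ft = 11704.32 mm.
Magnification m = h/W = dᵢ/dₒ; combined with 1/f = 1/dₒ + 1/dᵢ this gives dₒ = f·(1 + W/h).
dₒ = 18 mm × (1 + 11704.3/29.41) = 18 × 398.9707 ≈ 7181.473 mm = 7181.473/304.8 ft = 23.5613 ft.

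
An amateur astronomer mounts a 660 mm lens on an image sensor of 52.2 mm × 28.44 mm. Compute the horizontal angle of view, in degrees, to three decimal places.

4.529°

Angle of view α = 2·arctan(w/2f) with w = 52.2 mm and f = 660 mm.
w/2f = 0.03955; arctan(0.03955) ≈ 2.2646°, so α ≈ 4.5292°.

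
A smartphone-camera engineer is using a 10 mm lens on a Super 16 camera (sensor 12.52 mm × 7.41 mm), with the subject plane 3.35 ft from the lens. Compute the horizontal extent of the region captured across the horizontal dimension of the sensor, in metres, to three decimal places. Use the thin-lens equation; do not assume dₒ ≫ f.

dₒ: 3.35 ft × 304.8 mm/ft = 1021.08 mm.
Similar triangles through the lens centre give W/dₒ = w/dᵢ; with 1/f = 1/dₒ + 1/dᵢ this gives W = w·(dₒ − f)/f.
W = 12.52 mm × (1021.08 − 10) / 10 = 12.52 × 101.1080 ≈ 1265.872 mm = 1.26587 m.

1.266 m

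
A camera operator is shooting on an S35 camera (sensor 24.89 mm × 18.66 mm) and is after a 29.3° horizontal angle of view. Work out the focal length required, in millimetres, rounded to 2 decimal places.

47.61 mm

From α = 2·arctan(w/2f) we get f = w / (2·tan(α/2)).
With w = 24.89 mm and α/2 = 14.65°, tan(α/2) ≈ 0.26141, so f ≈ 24.89 / 0.52283 ≈ 47.6067 mm.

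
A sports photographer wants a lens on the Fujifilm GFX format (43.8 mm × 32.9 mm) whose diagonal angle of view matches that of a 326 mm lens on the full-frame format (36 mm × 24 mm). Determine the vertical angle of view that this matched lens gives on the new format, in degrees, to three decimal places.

4.565°

Sensor diagonal = √(36² + 24²) = √1872.0000 ≈ 43.2666 mm.
Sensor diagonal = √(43.8² + 32.9²) = √3000.8500 ≈ 54.7800 mm.
Equal diagonal AOV ⇒ f₂ = f₁ · 54.7800/43.2666 = 326 × 1.26610 ≈ 412.7498 mm.
Vertical AOV on the new format = 2·arctan(32.9 / (2 × 412.7498)) = 2·arctan(0.03985) ≈ 4.5646°.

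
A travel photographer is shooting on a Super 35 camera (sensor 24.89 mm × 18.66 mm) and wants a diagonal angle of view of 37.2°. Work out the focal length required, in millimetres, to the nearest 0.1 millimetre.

Sensor diagonal = √(24.89² + 18.66²) = √967.7077 ≈ 31.1080 mm.
From α = 2·arctan(d/2f) we get f = d / (2·tan(α/2)).
With d = 31.1080 mm and α/2 = 18.6°, tan(α/2) ≈ 0.33654, so f ≈ 31.1080 / 0.67307 ≈ 46.2178 mm.

46.2 mm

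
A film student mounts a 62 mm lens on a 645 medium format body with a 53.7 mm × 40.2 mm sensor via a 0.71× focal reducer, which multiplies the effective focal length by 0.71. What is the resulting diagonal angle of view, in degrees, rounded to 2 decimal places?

74.61°

Effective focal length f = 62 × 0.71 = 44.02 mm.
Sensor diagonal = √(53.7² + 40.2²) = √4499.7300 ≈ 67.0800 mm.
α = 2·arctan(67.080 / (2 × 44.02)) = 2·arctan(0.76193) ≈ 74.6095°.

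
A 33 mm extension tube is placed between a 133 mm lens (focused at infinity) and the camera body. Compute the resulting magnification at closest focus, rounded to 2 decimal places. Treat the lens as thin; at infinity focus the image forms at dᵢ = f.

The tube moves the image plane from f to f + e, so dᵢ = 133 + 33 = 166 mm. Focus is achieved when 1/f = 1/dₒ + 1/dᵢ, giving dₒ = 1/(1/f − 1/(f+e)).
Magnification m = dᵢ/dₒ = (f+e)·(1/f − 1/(f+e)) = e/f = 33/133 ≈ 0.2481.

0.25×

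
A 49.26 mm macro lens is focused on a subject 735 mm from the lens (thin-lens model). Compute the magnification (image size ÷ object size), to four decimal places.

0.0718×

Thin lens: 1/f = 1/dₒ + 1/dᵢ → 1/dᵢ = 1/49.26 − 1/735 = 0.0189399 mm⁻¹, so dᵢ ≈ 52.7986 mm.
Magnification m = dᵢ/dₒ = 52.7986/735 ≈ 0.07183.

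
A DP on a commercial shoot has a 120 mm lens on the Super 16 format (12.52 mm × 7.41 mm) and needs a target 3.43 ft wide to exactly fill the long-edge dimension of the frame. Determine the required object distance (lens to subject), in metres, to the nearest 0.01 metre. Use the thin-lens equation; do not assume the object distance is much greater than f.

W: 3.43 ft × 304.8 mm/ft = 1045.46 mm.
Magnification m = w/W = dᵢ/dₒ; combined with 1/f = 1/dₒ + 1/dᵢ this gives dₒ = f·(1 + W/w).
dₒ = 120 mm × (1 + 1045.46/12.52) = 120 × 84.5035 ≈ 10140.421 mm = 10.1404 m.

10.14 m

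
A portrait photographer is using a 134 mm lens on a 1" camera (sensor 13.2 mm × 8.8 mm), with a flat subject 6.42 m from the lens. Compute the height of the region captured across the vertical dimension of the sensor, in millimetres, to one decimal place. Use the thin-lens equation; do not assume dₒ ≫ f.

dₒ: 6.42 m = 6420 mm.
Similar triangles through the lens centre give W/dₒ = h/dᵢ; with 1/f = 1/dₒ + 1/dᵢ this gives W = h·(dₒ − f)/f.
W = 8.8 mm × (6420 − 134) / 134 = 8.8 × 46.9104 ≈ 412.812 mm.

412.8 mm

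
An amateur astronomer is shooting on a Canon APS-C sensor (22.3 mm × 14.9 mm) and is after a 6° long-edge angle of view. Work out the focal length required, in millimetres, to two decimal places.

212.75 mm

From α = 2·arctan(w/2f) we get f = w / (2·tan(α/2)).
With w = 22.3 mm and α/2 = 3°, tan(α/2) ≈ 0.05241, so f ≈ 22.3 / 0.10482 ≈ 212.7547 mm.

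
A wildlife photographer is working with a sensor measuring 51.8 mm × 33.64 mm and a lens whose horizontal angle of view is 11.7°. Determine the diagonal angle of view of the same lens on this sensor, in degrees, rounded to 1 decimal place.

13.9°

From the horizontal AOV: f = 51.8 / (2·tan(5.85°)) = 51.8 / 0.20492 ≈ 252.7864 mm.
Sensor diagonal = √(51.8² + 33.64²) = √3814.8896 ≈ 61.7648 mm.
Diagonal AOV = 2·arctan(61.7648 / (2 × 252.7864)) = 2·arctan(0.12217) ≈ 13.9304°.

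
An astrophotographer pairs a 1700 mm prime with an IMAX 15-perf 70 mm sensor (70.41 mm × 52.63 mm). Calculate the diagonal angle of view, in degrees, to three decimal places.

Sensor diagonal = √(70.41² + 52.63²) = √7727.4850 ≈ 87.9061 mm.
Angle of view α = 2·arctan(d/2f) with d = 87.9061 mm and f = 1700 mm.
d/2f = 0.02585; arctan(0.02585) ≈ 1.4810°, so α ≈ 2.9621°.

2.962°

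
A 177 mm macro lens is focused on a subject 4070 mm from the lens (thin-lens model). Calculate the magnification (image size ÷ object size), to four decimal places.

Thin lens: 1/f = 1/dₒ + 1/dᵢ → 1/dᵢ = 1/177 − 1/4070 = 0.0054040 mm⁻¹, so dᵢ ≈ 185.0475 mm.
Magnification m = dᵢ/dₒ = 185.0475/4070 ≈ 0.04547.

0.0455×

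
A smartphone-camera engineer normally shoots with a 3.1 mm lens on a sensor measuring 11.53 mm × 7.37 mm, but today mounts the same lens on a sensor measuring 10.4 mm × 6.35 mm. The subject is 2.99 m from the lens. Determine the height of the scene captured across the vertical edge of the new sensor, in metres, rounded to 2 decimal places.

6.12 m

The focal length stays 3.1 mm; the relevant sensor dimension is now h = 6.35 mm. Object distance dₒ = 2.99 m = 2990 mm.
Thin-lens field height W = h·(dₒ − f)/f = 6.35 × (2990 − 3.1)/3.1 ≈ 6118.327 mm = 6.11833 m.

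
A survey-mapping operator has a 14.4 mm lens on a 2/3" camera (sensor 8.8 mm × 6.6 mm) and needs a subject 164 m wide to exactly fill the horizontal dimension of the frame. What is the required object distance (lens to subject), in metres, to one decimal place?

W: 164 m = 164000 mm.
Magnification m = w/W = dᵢ/dₒ; combined with 1/f = 1/dₒ + 1/dᵢ this gives dₒ = f·(1 + W/w).
dₒ = 14.4 mm × (1 + 164000/8.8) = 14.4 × 18637.3636 ≈ 268378.036 mm = 268.378 m.

268.4 m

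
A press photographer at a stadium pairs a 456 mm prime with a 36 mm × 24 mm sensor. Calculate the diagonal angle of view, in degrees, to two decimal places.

5.43°

Sensor diagonal = √(36² + 24²) = √1872.0000 ≈ 43.2666 mm.
Angle of view α = 2·arctan(d/2f) with d = 43.2666 mm and f = 456 mm.
d/2f = 0.04744; arctan(0.04744) ≈ 2.7162°, so α ≈ 5.4323°.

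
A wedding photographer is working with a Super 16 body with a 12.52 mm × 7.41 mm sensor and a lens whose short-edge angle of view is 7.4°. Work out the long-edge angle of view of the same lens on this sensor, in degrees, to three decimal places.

12.471°

From the short-edge AOV: f = 7.41 / (2·tan(3.7°)) = 7.41 / 0.12933 ≈ 57.2934 mm.
Long-edge AOV = 2·arctan(12.52 / (2 × 57.2934)) = 2·arctan(0.10926) ≈ 12.4710°.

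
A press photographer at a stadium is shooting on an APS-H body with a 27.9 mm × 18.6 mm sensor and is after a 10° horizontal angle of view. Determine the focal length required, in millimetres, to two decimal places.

159.45 mm

From α = 2·arctan(w/2f) we get f = w / (2·tan(α/2)).
With w = 27.9 mm and α/2 = 5°, tan(α/2) ≈ 0.08749, so f ≈ 27.9 / 0.17498 ≈ 159.4492 mm.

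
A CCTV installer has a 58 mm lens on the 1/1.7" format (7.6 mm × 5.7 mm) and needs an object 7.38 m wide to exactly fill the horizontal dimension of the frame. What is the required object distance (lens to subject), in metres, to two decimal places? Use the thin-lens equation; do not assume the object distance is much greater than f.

56.38 m

W: 7.38 m = 7380 mm.
Magnification m = w/W = dᵢ/dₒ; combined with 1/f = 1/dₒ + 1/dᵢ this gives dₒ = f·(1 + W/w).
dₒ = 58 mm × (1 + 7380/7.6) = 58 × 972.0526 ≈ 56379.053 mm = 56.3791 m.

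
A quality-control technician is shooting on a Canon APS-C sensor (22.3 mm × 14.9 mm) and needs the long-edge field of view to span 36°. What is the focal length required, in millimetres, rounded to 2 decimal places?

34.32 mm

From α = 2·arctan(w/2f) we get f = w / (2·tan(α/2)).
With w = 22.3 mm and α/2 = 18°, tan(α/2) ≈ 0.32492, so f ≈ 22.3 / 0.64984 ≈ 34.3162 mm.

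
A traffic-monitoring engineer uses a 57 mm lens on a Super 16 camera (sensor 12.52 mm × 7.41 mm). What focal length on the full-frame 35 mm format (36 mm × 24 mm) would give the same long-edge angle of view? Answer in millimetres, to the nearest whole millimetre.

Equal angle of view means equal width/f ratio, so f₂ = f₁ · (width₂/width₁) = 57 × 36/12.52.
f₂ = 57 × 2.87540 ≈ 163.898 mm.

164 mm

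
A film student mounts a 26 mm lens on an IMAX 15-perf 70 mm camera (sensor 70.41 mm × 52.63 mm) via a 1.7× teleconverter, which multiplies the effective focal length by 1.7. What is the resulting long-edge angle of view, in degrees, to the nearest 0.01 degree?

Effective focal length f = 26 × 1.7 = 44.2 mm.
α = 2·arctan(70.41 / (2 × 44.2)) = 2·arctan(0.79649) ≈ 77.0742°.

77.07°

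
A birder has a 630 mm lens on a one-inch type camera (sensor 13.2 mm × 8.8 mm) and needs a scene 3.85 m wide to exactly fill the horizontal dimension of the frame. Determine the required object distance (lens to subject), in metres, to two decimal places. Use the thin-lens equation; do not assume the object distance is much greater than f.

W: 3.85 m = 3850 mm.
Magnification m = w/W = dᵢ/dₒ; combined with 1/f = 1/dₒ + 1/dᵢ this gives dₒ = f·(1 + W/w).
dₒ = 630 mm × (1 + 3850/13.2) = 630 × 292.6667 ≈ 184380.000 mm = 184.38 m.

184.38 m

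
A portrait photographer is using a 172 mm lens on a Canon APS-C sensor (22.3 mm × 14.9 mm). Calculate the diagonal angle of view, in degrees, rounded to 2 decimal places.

8.92°

Sensor diagonal = √(22.3² + 14.9²) = √719.3000 ≈ 26.8198 mm.
Angle of view α = 2·arctan(d/2f) with d = 26.8198 mm and f = 172 mm.
d/2f = 0.07796; arctan(0.07796) ≈ 4.4580°, so α ≈ 8.9160°.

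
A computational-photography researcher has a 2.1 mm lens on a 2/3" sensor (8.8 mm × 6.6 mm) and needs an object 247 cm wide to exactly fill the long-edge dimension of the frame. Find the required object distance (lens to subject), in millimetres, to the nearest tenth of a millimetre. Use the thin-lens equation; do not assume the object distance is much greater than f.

W: 247 cm = 2470 mm.
Magnification m = w/W = dᵢ/dₒ; combined with 1/f = 1/dₒ + 1/dᵢ this gives dₒ = f·(1 + W/w).
dₒ = 2.1 mm × (1 + 2470/8.8) = 2.1 × 281.6818 ≈ 591.532 mm.

591.5 mm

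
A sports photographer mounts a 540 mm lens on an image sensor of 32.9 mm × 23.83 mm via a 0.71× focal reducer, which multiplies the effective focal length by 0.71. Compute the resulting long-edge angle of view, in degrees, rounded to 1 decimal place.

Effective focal length f = 540 × 0.71 = 383.4 mm.
α = 2·arctan(32.9 / (2 × 383.4)) = 2·arctan(0.04291) ≈ 4.9136°.

4.9°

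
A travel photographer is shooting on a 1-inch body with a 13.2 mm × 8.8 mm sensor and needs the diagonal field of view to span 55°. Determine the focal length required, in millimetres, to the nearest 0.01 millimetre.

15.24 mm

Sensor diagonal = √(13.2² + 8.8²) = √251.6800 ≈ 15.8644 mm.
From α = 2·arctan(d/2f) we get f = d / (2·tan(α/2)).
With d = 15.8644 mm and α/2 = 27.5°, tan(α/2) ≈ 0.52057, so f ≈ 15.8644 / 1.04113 ≈ 15.2376 mm.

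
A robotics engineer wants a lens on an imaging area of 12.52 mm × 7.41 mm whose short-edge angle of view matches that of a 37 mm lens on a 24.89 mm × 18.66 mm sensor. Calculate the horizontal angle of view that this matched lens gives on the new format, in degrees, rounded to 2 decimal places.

46.15°

Equal short-edge AOV ⇒ f₂ = f₁ · 7.41/18.66 = 37 × 0.39711 ≈ 14.6929 mm.
Horizontal AOV on the new format = 2·arctan(12.52 / (2 × 14.6929)) = 2·arctan(0.42606) ≈ 46.1534°.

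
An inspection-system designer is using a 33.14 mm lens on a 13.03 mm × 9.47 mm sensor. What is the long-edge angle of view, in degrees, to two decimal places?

22.24°

Angle of view α = 2·arctan(w/2f) with w = 13.03 mm and f = 33.14 mm.
w/2f = 0.19659; arctan(0.19659) ≈ 11.1220°, so α ≈ 22.2439°.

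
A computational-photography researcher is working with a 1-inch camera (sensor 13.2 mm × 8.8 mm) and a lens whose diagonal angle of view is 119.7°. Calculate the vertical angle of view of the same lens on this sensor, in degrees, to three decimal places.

87.362°

Sensor diagonal = √(13.2² + 8.8²) = √251.6800 ≈ 15.8644 mm.
From the diagonal AOV: f = 15.8644 / (2·tan(59.85°)) = 15.8644 / 3.44325 ≈ 4.6074 mm.
Vertical AOV = 2·arctan(8.8 / (2 × 4.6074)) = 2·arctan(0.95499) ≈ 87.3620°.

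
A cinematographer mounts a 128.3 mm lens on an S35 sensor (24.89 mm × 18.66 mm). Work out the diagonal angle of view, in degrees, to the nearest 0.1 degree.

13.8°

Sensor diagonal = √(24.89² + 18.66²) = √967.7077 ≈ 31.1080 mm.
Angle of view α = 2·arctan(d/2f) with d = 31.1080 mm and f = 128.3 mm.
d/2f = 0.12123; arctan(0.12123) ≈ 6.9123°, so α ≈ 13.8246°.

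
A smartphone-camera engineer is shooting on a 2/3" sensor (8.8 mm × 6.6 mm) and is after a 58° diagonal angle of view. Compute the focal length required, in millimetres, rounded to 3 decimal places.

9.922 mm

Sensor diagonal = √(8.8² + 6.6²) = √121.0000 ≈ 11.0000 mm.
From α = 2·arctan(d/2f) we get f = d / (2·tan(α/2)).
With d = 11.0000 mm and α/2 = 29°, tan(α/2) ≈ 0.55431, so f ≈ 11.0000 / 1.10862 ≈ 9.9223 mm.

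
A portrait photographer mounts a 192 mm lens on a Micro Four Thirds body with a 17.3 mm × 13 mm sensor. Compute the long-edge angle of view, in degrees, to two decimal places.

5.16°

Angle of view α = 2·arctan(w/2f) with w = 17.3 mm and f = 192 mm.
w/2f = 0.04505; arctan(0.04505) ≈ 2.5795°, so α ≈ 5.1591°.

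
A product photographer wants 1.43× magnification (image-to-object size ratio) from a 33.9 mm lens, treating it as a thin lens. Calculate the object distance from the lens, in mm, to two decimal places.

57.61 mm

With m = dᵢ/dₒ and 1/f = 1/dₒ + 1/dᵢ, substituting dᵢ = m·dₒ gives 1/f = (1 + 1/m)/dₒ, hence dₒ = f·(1 + 1/m).
dₒ = 33.9 × (1 + 1/1.43) = 33.9 × 1.69930 ≈ 57.606 mm.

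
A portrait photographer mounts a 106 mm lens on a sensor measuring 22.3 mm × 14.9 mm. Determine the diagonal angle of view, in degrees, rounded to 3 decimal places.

14.420°

Sensor diagonal = √(22.3² + 14.9²) = √719.3000 ≈ 26.8198 mm.
Angle of view α = 2·arctan(d/2f) with d = 26.8198 mm and f = 106 mm.
d/2f = 0.12651; arctan(0.12651) ≈ 7.2101°, so α ≈ 14.4202°.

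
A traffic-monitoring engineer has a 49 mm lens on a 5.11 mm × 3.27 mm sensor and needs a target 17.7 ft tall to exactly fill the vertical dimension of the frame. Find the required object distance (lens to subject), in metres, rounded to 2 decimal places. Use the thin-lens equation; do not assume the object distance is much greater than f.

W: 17.7 ft × 304.8 mm/ft = 5394.96 mm.
Magnification m = h/W = dᵢ/dₒ; combined with 1/f = 1/dₒ + 1/dᵢ this gives dₒ = f·(1 + W/h).
dₒ = 49 mm × (1 + 5394.96/3.27) = 49 × 1650.8348 ≈ 80890.906 mm = 80.8909 m.

80.89 m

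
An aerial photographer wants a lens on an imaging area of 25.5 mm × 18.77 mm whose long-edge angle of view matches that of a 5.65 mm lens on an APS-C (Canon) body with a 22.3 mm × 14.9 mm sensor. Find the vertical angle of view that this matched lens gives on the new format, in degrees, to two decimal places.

Equal long-edge AOV ⇒ f₂ = f₁ · 25.5/22.3 = 5.65 × 1.14350 ≈ 6.4608 mm.
Vertical AOV on the new format = 2·arctan(18.77 / (2 × 6.4608)) = 2·arctan(1.45261) ≈ 110.9119°.

110.91°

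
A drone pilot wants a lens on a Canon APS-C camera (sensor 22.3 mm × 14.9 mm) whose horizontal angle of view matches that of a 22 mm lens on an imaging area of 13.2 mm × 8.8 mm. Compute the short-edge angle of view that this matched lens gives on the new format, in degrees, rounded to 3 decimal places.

Equal horizontal AOV ⇒ f₂ = f₁ · 22.3/13.2 = 22 × 1.68939 ≈ 37.1667 mm.
Short-edge AOV on the new format = 2·arctan(14.9 / (2 × 37.1667)) = 2·arctan(0.20045) ≈ 22.6693°.

22.669°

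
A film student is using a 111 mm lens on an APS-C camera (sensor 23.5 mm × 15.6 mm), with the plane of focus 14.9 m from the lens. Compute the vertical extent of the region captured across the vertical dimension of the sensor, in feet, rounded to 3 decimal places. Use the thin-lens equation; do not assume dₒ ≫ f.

6.819 ft

dₒ: 14.9 m = 14900 mm.
Similar triangles through the lens centre give W/dₒ = h/dᵢ; with 1/f = 1/dₒ + 1/dᵢ this gives W = h·(dₒ − f)/f.
W = 15.6 mm × (14900 − 111) / 111 = 15.6 × 133.2342 ≈ 2078.454 mm = 2078.454/304.8 ft = 6.81908 ft.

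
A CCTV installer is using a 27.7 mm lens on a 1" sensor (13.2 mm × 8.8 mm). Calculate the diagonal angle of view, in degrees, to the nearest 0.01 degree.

Sensor diagonal = √(13.2² + 8.8²) = √251.6800 ≈ 15.8644 mm.
Angle of view α = 2·arctan(d/2f) with d = 15.8644 mm and f = 27.7 mm.
d/2f = 0.28636; arctan(0.28636) ≈ 15.9797°, so α ≈ 31.9593°.

31.96°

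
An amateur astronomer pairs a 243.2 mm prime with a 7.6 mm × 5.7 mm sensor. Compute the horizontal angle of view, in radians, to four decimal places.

Angle of view α = 2·arctan(w/2f) with w = 7.6 mm and f = 243.2 mm.
w/2f = 0.01562; arctan(0.01562) ≈ 0.0156 rad, so α ≈ 0.0312 rad.

0.0312 rad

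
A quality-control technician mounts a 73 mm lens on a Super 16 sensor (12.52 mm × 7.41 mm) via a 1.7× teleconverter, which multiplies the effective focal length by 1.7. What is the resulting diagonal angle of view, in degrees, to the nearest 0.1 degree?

Effective focal length f = 73 × 1.7 = 124.1 mm.
Sensor diagonal = √(12.52² + 7.41²) = √211.6585 ≈ 14.5485 mm.
α = 2·arctan(14.548 / (2 × 124.1)) = 2·arctan(0.05862) ≈ 6.7092°.

6.7°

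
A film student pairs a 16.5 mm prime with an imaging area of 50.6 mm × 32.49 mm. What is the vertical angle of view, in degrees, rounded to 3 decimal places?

Angle of view α = 2·arctan(h/2f) with h = 32.49 mm and f = 16.5 mm.
h/2f = 0.98455; arctan(0.98455) ≈ 44.5538°, so α ≈ 89.1076°.

89.108°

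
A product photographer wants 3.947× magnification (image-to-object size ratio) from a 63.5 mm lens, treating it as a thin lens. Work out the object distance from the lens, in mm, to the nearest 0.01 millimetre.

With m = dᵢ/dₒ and 1/f = 1/dₒ + 1/dᵢ, substituting dᵢ = m·dₒ gives 1/f = (1 + 1/m)/dₒ, hence dₒ = f·(1 + 1/m).
dₒ = 63.5 × (1 + 1/3.947) = 63.5 × 1.25336 ≈ 79.588 mm.

79.59 mm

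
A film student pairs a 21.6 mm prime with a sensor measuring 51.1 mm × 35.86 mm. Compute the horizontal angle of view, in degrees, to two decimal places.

Angle of view α = 2·arctan(w/2f) with w = 51.1 mm and f = 21.6 mm.
w/2f = 1.18287; arctan(1.18287) ≈ 49.7888°, so α ≈ 99.5776°.

99.58°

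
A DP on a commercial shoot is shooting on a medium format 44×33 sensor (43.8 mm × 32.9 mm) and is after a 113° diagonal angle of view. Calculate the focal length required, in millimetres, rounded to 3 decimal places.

Sensor diagonal = √(43.8² + 32.9²) = √3000.8500 ≈ 54.7800 mm.
From α = 2·arctan(d/2f) we get f = d / (2·tan(α/2)).
With d = 54.7800 mm and α/2 = 56.5°, tan(α/2) ≈ 1.51084, so f ≈ 54.7800 / 3.02167 ≈ 18.1291 mm.

18.129 mm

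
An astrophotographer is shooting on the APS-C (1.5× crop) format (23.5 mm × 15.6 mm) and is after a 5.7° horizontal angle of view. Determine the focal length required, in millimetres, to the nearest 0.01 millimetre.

From α = 2·arctan(w/2f) we get f = w / (2·tan(α/2)).
With w = 23.5 mm and α/2 = 2.85°, tan(α/2) ≈ 0.04978, so f ≈ 23.5 / 0.09957 ≈ 236.0246 mm.

236.02 mm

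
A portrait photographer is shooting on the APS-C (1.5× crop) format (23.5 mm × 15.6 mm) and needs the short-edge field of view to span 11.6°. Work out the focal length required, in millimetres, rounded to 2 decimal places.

76.79 mm

From α = 2·arctan(h/2f) we get f = h / (2·tan(α/2)).
With h = 15.6 mm and α/2 = 5.8°, tan(α/2) ≈ 0.10158, so f ≈ 15.6 / 0.20315 ≈ 76.7896 mm.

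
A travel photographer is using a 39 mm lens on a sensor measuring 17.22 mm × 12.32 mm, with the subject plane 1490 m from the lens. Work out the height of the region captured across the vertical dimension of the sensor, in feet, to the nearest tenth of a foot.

dₒ: 1490 m = 1.49e+06 mm.
Similar triangles through the lens centre give W/dₒ = h/dᵢ; with 1/f = 1/dₒ + 1/dᵢ this gives W = h·(dₒ − f)/f.
W = 12.32 mm × (1.49e+06 − 39) / 39 = 12.32 × 38204.1282 ≈ 470674.859 mm = 470674.859/304.8 ft = 1544.21 ft.

1544.2 ft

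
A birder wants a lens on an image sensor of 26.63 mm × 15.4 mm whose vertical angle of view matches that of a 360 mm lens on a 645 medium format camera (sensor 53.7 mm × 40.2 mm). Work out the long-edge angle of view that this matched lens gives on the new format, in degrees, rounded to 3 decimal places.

11.029°

Equal vertical AOV ⇒ f₂ = f₁ · 15.4/40.2 = 360 × 0.38308 ≈ 137.9104 mm.
Long-edge AOV on the new format = 2·arctan(26.63 / (2 × 137.9104)) = 2·arctan(0.09655) ≈ 11.0294°.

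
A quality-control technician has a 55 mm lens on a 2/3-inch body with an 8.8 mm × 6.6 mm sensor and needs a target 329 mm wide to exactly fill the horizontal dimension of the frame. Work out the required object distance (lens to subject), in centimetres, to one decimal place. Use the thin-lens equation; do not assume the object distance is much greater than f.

Magnification m = w/W = dᵢ/dₒ; combined with 1/f = 1/dₒ + 1/dᵢ this gives dₒ = f·(1 + W/w).
dₒ = 55 mm × (1 + 329/8.8) = 55 × 38.3864 ≈ 2111.250 mm = 211.125 cm.

211.1 cm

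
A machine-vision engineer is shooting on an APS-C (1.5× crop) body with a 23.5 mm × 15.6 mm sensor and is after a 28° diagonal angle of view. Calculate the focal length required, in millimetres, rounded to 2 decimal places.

56.57 mm

Sensor diagonal = √(23.5² + 15.6²) = √795.6100 ≈ 28.2066 mm.
From α = 2·arctan(d/2f) we get f = d / (2·tan(α/2)).
With d = 28.2066 mm and α/2 = 14°, tan(α/2) ≈ 0.24933, so f ≈ 28.2066 / 0.49866 ≈ 56.5652 mm.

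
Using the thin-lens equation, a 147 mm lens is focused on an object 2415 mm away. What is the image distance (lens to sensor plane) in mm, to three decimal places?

156.528 mm

1/dᵢ = 1/f − 1/dₒ = 1/147 − 1/2415 = 0.0063886 mm⁻¹.
dᵢ = 1/0.0063886 ≈ 156.5278 mm.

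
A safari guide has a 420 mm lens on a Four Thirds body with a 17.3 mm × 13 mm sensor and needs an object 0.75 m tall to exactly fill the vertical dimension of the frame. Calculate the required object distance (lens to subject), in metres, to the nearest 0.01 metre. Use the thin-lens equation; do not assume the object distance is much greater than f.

24.65 m

W: 0.75 m = 750 mm.
Magnification m = h/W = dᵢ/dₒ; combined with 1/f = 1/dₒ + 1/dᵢ this gives dₒ = f·(1 + W/h).
dₒ = 420 mm × (1 + 750/13) = 420 × 58.6923 ≈ 24650.769 mm = 24.6508 m.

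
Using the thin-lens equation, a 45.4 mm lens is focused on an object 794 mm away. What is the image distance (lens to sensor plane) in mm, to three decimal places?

1/dᵢ = 1/f − 1/dₒ = 1/45.4 − 1/794 = 0.0207670 mm⁻¹.
dᵢ = 1/0.0207670 ≈ 48.1534 mm.

48.153 mm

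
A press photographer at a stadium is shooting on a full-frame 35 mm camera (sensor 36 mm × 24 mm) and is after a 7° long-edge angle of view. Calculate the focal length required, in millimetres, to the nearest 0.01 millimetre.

294.30 mm

From α = 2·arctan(w/2f) we get f = w / (2·tan(α/2)).
With w = 36 mm and α/2 = 3.5°, tan(α/2) ≈ 0.06116, so f ≈ 36 / 0.12233 ≈ 294.2974 mm.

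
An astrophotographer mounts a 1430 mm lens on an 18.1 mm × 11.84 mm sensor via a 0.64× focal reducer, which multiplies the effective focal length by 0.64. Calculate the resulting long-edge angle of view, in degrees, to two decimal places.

1.13°

Effective focal length f = 1430 × 0.64 = 915.2 mm.
α = 2·arctan(18.1 / (2 × 915.2)) = 2·arctan(0.00989) ≈ 1.1331°.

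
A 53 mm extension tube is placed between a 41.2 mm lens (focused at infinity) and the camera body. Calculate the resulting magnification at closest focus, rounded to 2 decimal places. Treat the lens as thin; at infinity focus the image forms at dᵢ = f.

The tube moves the image plane from f to f + e, so dᵢ = 41.2 + 53 = 94.2 mm. Focus is achieved when 1/f = 1/dₒ + 1/dᵢ, giving dₒ = 1/(1/f − 1/(f+e)).
Magnification m = dᵢ/dₒ = (f+e)·(1/f − 1/(f+e)) = e/f = 53/41.2 ≈ 1.2864.

1.29×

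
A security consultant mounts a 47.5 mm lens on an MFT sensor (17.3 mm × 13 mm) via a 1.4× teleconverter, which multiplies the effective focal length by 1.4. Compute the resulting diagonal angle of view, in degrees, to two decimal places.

Effective focal length f = 47.5 × 1.4 = 66.5 mm.
Sensor diagonal = √(17.3² + 13²) = √468.2900 ≈ 21.6400 mm.
α = 2·arctan(21.640 / (2 × 66.5)) = 2·arctan(0.16271) ≈ 18.4829°.

18.48°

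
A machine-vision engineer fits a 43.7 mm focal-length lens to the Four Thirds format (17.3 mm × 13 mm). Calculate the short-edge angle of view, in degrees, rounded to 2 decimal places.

16.92°

Angle of view α = 2·arctan(h/2f) with h = 13 mm and f = 43.7 mm.
h/2f = 0.14874; arctan(0.14874) ≈ 8.4602°, so α ≈ 16.9205°.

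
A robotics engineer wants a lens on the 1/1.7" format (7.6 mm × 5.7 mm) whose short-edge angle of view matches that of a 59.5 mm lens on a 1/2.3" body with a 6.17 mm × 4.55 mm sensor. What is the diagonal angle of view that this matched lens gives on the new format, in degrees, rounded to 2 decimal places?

7.29°

Equal short-edge AOV ⇒ f₂ = f₁ · 5.7/4.55 = 59.5 × 1.25275 ≈ 74.5385 mm.
Sensor diagonal = √(7.6² + 5.7²) = √90.2500 ≈ 9.5000 mm.
Diagonal AOV on the new format = 2·arctan(9.5000 / (2 × 74.5385)) = 2·arctan(0.06373) ≈ 7.2925°.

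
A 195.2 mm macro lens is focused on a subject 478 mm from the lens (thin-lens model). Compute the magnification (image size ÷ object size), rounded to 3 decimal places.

Thin lens: 1/f = 1/dₒ + 1/dᵢ → 1/dᵢ = 1/195.2 − 1/478 = 0.0030309 mm⁻¹, so dᵢ ≈ 329.9349 mm.
Magnification m = dᵢ/dₒ = 329.9349/478 ≈ 0.69024.

0.690×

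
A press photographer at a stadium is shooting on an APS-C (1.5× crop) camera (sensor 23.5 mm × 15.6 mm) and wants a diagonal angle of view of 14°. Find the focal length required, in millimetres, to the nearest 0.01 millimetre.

Sensor diagonal = √(23.5² + 15.6²) = √795.6100 ≈ 28.2066 mm.
From α = 2·arctan(d/2f) we get f = d / (2·tan(α/2)).
With d = 28.2066 mm and α/2 = 7°, tan(α/2) ≈ 0.12278, so f ≈ 28.2066 / 0.24557 ≈ 114.8620 mm.

114.86 mm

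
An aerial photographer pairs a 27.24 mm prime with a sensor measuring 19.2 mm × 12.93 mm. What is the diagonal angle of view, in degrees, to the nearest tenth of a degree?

Sensor diagonal = √(19.2² + 12.93²) = √535.8249 ≈ 23.1479 mm.
Angle of view α = 2·arctan(d/2f) with d = 23.1479 mm and f = 27.24 mm.
d/2f = 0.42489; arctan(0.42489) ≈ 23.0201°, so α ≈ 46.0401°.

46.0°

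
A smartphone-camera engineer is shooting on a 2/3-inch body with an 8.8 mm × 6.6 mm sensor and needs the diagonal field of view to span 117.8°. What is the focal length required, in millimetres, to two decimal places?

Sensor diagonal = √(8.8² + 6.6²) = √121.0000 ≈ 11.0000 mm.
From α = 2·arctan(d/2f) we get f = d / (2·tan(α/2)).
With d = 11.0000 mm and α/2 = 58.9°, tan(α/2) ≈ 1.65772, so f ≈ 11.0000 / 3.31544 ≈ 3.3178 mm.

3.32 mm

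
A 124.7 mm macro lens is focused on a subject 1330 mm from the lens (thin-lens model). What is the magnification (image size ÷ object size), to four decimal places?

0.1035×

Thin lens: 1/f = 1/dₒ + 1/dᵢ → 1/dᵢ = 1/124.7 − 1/1330 = 0.0072674 mm⁻¹, so dᵢ ≈ 137.6014 mm.
Magnification m = dᵢ/dₒ = 137.6014/1330 ≈ 0.10346.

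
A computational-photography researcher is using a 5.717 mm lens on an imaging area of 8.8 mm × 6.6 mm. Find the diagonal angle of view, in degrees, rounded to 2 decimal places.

Sensor diagonal = √(8.8² + 6.6²) = √121.0000 ≈ 11.0000 mm.
Angle of view α = 2·arctan(d/2f) with d = 11.0000 mm and f = 5.717 mm.
d/2f = 0.96204; arctan(0.96204) ≈ 43.8917°, so α ≈ 87.7834°.

87.78°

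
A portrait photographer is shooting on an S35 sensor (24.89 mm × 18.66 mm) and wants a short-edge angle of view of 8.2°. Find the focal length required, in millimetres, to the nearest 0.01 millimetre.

130.16 mm

From α = 2·arctan(h/2f) we get f = h / (2·tan(α/2)).
With h = 18.66 mm and α/2 = 4.1°, tan(α/2) ≈ 0.07168, so f ≈ 18.66 / 0.14336 ≈ 130.1602 mm.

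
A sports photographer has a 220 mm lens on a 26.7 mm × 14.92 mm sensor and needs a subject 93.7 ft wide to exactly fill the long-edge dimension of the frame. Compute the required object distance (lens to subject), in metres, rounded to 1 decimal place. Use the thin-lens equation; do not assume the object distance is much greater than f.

W: 93.7 ft × 304.8 mm/ft = 28559.76 mm.
Magnification m = w/W = dᵢ/dₒ; combined with 1/f = 1/dₒ + 1/dᵢ this gives dₒ = f·(1 + W/w).
dₒ = 220 mm × (1 + 28559.8/26.7) = 220 × 1070.6539 ≈ 235543.858 mm = 235.544 m.

235.5 m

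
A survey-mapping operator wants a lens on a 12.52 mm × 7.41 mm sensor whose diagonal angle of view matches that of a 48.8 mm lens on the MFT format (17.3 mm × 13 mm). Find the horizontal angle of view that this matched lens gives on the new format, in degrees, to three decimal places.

21.605°

Sensor diagonal = √(17.3² + 13²) = √468.2900 ≈ 21.6400 mm.
Sensor diagonal = √(12.52² + 7.41²) = √211.6585 ≈ 14.5485 mm.
Equal diagonal AOV ⇒ f₂ = f₁ · 14.5485/21.6400 = 48.8 × 0.67230 ≈ 32.8080 mm.
Horizontal AOV on the new format = 2·arctan(12.52 / (2 × 32.8080)) = 2·arctan(0.19081) ≈ 21.6052°.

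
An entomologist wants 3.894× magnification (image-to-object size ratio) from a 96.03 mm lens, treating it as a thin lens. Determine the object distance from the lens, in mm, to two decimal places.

120.69 mm

With m = dᵢ/dₒ and 1/f = 1/dₒ + 1/dᵢ, substituting dᵢ = m·dₒ gives 1/f = (1 + 1/m)/dₒ, hence dₒ = f·(1 + 1/m).
dₒ = 96.03 × (1 + 1/3.894) = 96.03 × 1.25681 ≈ 120.691 mm.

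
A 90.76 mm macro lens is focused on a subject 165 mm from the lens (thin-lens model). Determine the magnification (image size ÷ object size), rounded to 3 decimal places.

1.223×

Thin lens: 1/f = 1/dₒ + 1/dᵢ → 1/dᵢ = 1/90.76 − 1/165 = 0.0049575 mm⁻¹, so dᵢ ≈ 201.7161 mm.
Magnification m = dᵢ/dₒ = 201.7161/165 ≈ 1.22252.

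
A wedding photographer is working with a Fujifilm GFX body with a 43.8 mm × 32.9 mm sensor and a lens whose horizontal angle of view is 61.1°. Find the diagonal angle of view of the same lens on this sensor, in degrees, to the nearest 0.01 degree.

72.87°

From the horizontal AOV: f = 43.8 / (2·tan(30.55°)) = 43.8 / 1.18044 ≈ 37.1047 mm.
Sensor diagonal = √(43.8² + 32.9²) = √3000.8500 ≈ 54.7800 mm.
Diagonal AOV = 2·arctan(54.7800 / (2 × 37.1047)) = 2·arctan(0.73818) ≈ 72.8681°.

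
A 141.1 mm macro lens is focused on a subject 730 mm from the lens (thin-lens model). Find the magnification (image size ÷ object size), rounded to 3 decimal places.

Thin lens: 1/f = 1/dₒ + 1/dᵢ → 1/dᵢ = 1/141.1 − 1/730 = 0.0057173 mm⁻¹, so dᵢ ≈ 174.9075 mm.
Magnification m = dᵢ/dₒ = 174.9075/730 ≈ 0.23960.

0.240×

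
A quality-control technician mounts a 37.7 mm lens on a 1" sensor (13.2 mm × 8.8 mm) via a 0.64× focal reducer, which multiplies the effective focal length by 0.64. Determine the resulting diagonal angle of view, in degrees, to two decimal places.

36.40°

Effective focal length f = 37.7 × 0.64 = 24.128 mm.
Sensor diagonal = √(13.2² + 8.8²) = √251.6800 ≈ 15.8644 mm.
α = 2·arctan(15.864 / (2 × 24.128)) = 2·arctan(0.32876) ≈ 36.3971°.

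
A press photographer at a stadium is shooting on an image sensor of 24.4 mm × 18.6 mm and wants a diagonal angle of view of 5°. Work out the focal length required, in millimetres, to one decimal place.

Sensor diagonal = √(24.4² + 18.6²) = √941.3200 ≈ 30.6809 mm.
From α = 2·arctan(d/2f) we get f = d / (2·tan(α/2)).
With d = 30.6809 mm and α/2 = 2.5°, tan(α/2) ≈ 0.04366, so f ≈ 30.6809 / 0.08732 ≈ 351.3545 mm.

351.4 mm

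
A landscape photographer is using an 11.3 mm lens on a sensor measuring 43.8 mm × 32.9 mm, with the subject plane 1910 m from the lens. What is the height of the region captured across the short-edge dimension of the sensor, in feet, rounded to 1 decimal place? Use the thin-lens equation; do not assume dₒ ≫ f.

dₒ: 1910 m = 1.91e+06 mm.
Similar triangles through the lens centre give W/dₒ = h/dᵢ; with 1/f = 1/dₒ + 1/dᵢ this gives W = h·(dₒ − f)/f.
W = 32.9 mm × (1.91e+06 − 11.3) / 11.3 = 32.9 × 169025.5487 ≈ 5560940.551 mm = 5560940.551/304.8 ft = 18244.6 ft.

18244.6 ft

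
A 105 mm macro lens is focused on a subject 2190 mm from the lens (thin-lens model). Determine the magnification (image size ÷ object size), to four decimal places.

Thin lens: 1/f = 1/dₒ + 1/dᵢ → 1/dᵢ = 1/105 − 1/2190 = 0.0090672 mm⁻¹, so dᵢ ≈ 110.2878 mm.
Magnification m = dᵢ/dₒ = 110.2878/2190 ≈ 0.05036.

0.0504×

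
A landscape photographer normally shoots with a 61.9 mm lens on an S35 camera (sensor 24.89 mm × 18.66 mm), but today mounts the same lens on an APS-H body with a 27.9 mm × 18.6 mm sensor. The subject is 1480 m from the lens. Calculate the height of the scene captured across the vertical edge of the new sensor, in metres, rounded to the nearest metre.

The focal length stays 61.9 mm; the relevant sensor dimension is now h = 18.6 mm. Object distance dₒ = 1480 m = 1.48e+06 mm.
Thin-lens field height W = h·(dₒ − f)/f = 18.6 × (1.48e+06 − 61.9)/61.9 ≈ 444698.686 mm = 444.699 m.

445 m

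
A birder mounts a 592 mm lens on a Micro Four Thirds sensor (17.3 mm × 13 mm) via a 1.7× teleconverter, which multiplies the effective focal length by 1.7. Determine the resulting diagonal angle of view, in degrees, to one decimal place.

1.2°

Effective focal length f = 592 × 1.7 = 1006.4 mm.
Sensor diagonal = √(17.3² + 13²) = √468.2900 ≈ 21.6400 mm.
α = 2·arctan(21.640 / (2 × 1006.4)) = 2·arctan(0.01075) ≈ 1.2319°.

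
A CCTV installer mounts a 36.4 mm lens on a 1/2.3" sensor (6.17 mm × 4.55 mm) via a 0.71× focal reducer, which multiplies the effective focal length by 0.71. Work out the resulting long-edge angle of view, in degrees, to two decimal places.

Effective focal length f = 36.4 × 0.71 = 25.844 mm.
α = 2·arctan(6.17 / (2 × 25.844)) = 2·arctan(0.11937) ≈ 13.6144°.

13.61°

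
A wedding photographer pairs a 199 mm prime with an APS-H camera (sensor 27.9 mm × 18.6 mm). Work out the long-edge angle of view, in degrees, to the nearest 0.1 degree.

8.0°

Angle of view α = 2·arctan(w/2f) with w = 27.9 mm and f = 199 mm.
w/2f = 0.07010; arctan(0.07010) ≈ 4.0099°, so α ≈ 8.0198°.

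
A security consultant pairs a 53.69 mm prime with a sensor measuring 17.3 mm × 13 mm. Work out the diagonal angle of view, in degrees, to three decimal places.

22.788°

Sensor diagonal = √(17.3² + 13²) = √468.2900 ≈ 21.6400 mm.
Angle of view α = 2·arctan(d/2f) with d = 21.6400 mm and f = 53.69 mm.
d/2f = 0.20153; arctan(0.20153) ≈ 11.3941°, so α ≈ 22.7881°.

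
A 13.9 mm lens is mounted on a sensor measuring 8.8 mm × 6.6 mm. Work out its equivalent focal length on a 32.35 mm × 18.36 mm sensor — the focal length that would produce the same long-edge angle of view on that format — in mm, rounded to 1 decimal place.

51.1 mm

Equal angle of view means equal width/f ratio, so f₂ = f₁ · (width₂/width₁) = 13.9 × 32.35/8.8.
f₂ = 13.9 × 3.67614 ≈ 51.098 mm.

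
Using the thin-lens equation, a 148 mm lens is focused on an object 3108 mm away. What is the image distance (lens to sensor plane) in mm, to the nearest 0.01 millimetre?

1/dᵢ = 1/f − 1/dₒ = 1/148 − 1/3108 = 0.0064350 mm⁻¹.
dᵢ = 1/0.0064350 ≈ 155.4000 mm.

155.40 mm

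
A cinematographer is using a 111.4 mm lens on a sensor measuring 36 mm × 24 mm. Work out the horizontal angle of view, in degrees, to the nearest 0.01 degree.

Angle of view α = 2·arctan(w/2f) with w = 36 mm and f = 111.4 mm.
w/2f = 0.16158; arctan(0.16158) ≈ 9.1785°, so α ≈ 18.3570°.

18.36°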